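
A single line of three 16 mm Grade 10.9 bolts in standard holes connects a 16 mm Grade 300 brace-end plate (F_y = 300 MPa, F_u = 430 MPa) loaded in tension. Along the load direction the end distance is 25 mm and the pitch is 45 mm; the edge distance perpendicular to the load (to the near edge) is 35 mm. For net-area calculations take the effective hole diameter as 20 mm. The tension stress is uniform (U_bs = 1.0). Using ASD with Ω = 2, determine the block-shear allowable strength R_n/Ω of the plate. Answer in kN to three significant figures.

Shear plane L_v = 25 + 2·45 = 115 mm; A_gv = 115 × 16 = 1840 mm².
A_nv = (115 − 2.5·20) × 16 = 1040 mm².
A_nt = (35 − 0.5·20) × 16 = 400 mm².
0.6 F_u A_nv = 268.3 kN; 0.6 F_y A_gv = 331.2 kN → shear rupture governs the shear term.
R_n = 268.3 + 1.0 × 430 × 400 / 1000 = 440.3 kN.
Allowable strength R_n/Ω = 440.3 / 2 = 220 kN.

220 kN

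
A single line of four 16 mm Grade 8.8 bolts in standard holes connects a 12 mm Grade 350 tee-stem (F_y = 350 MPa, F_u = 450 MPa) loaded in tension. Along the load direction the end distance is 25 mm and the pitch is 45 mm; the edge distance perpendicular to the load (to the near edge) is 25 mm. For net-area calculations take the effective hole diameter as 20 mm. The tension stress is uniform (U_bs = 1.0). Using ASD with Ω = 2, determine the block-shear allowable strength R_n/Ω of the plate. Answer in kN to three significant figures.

186 kN

Shear plane L_v = 25 + 3·45 = 160 mm; A_gv = 160 × 12 = 1920 mm².
A_nv = (160 − 3.5·20) × 12 = 1080 mm².
A_nt = (25 − 0.5·20) × 12 = 180 mm².
0.6 F_u A_nv = 291.6 kN; 0.6 F_y A_gv = 403.2 kN → shear rupture governs the shear term.
R_n = 291.6 + 1.0 × 450 × 180 / 1000 = 372.6 kN.
Allowable strength R_n/Ω = 372.6 / 2 = 186 kN.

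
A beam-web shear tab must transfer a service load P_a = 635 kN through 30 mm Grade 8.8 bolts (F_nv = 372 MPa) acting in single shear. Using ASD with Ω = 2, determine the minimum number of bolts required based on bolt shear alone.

5 bolts

A_b = π·30²/4 = 706.9 mm².
Per-bolt allowable strength R_n/Ω = 372 × 706.9 × 1 / 1000 / 2 = 131.5 kN.
n ≥ 635 / 131.5 = 4.83 → use 5 bolts.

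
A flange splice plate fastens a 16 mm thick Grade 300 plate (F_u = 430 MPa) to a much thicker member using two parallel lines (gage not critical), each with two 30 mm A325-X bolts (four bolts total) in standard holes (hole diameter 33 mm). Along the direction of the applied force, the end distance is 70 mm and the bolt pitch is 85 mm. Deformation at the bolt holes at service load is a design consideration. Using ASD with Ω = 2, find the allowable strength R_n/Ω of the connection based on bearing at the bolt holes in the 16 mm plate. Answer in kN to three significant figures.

871 kN

Per bolt r_n = 1.2 l_c t F_u ≤ 2.4 d t F_u; upper limit = 2.4 × 30 × 16 × 430 / 1000 = 495.4 kN.
Edge bolt: l_c = 70 − 33/2 = 53.5 mm → 1.2 × 53.5 × 16 × 430 / 1000 = 441.7 → r_n = 441.7 kN.
Interior bolts: l_c = 85 − 33 = 52 mm → 1.2 × 52 × 16 × 430 / 1000 = 429.3 → r_n = 429.3 kN.
R_n = 2 × 441.7 + 2 × 429.3 = 1742 kN.
Allowable strength R_n/Ω = 1742 / 2 = 871 kN.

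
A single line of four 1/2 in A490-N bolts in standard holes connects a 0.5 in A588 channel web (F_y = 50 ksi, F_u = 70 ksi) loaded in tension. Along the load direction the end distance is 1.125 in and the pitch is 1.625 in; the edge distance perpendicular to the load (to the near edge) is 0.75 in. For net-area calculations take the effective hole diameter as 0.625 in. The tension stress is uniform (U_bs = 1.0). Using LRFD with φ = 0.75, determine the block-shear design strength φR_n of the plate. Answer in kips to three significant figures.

71.5 kips

Shear plane L_v = 1.125 + 3·1.625 = 6 in; A_gv = 6 × 0.5 = 3 in².
A_nv = (6 − 3.5·0.625) × 0.5 = 1.906 in².
A_nt = (0.75 − 0.5·0.625) × 0.5 = 0.2188 in².
0.6 F_u A_nv = 80.06 kips; 0.6 F_y A_gv = 90 kips → shear rupture governs the shear term.
R_n = 80.06 + 1.0 × 70 × 0.2188 = 95.38 kips.
Design strength φR_n = 0.75 × 95.38 = 71.5 kips.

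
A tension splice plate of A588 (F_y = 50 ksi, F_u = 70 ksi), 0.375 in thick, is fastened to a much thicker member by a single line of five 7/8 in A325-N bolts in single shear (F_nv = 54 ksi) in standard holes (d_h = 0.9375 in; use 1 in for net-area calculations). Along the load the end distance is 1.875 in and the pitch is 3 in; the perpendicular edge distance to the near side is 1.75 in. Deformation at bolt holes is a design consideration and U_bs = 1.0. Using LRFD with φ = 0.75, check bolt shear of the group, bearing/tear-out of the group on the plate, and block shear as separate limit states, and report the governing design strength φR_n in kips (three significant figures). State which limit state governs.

122 kips (bolt shear governs)

Bolt shear: A_b = π·0.875²/4 = 0.6013 in²; R_n = 54 × 0.6013 × 5 × 1 = 162.4 kips → 0.75 × 162.4 = 122 kips.
Bearing: edge l_c = 1.406, r_n = 44.3 kips; interior l_c = 2.062, r_n = 55.13 kips; R_n = 44.3 + 4·55.13 = 264.8 kips → 199 kips.
Block shear: A_gv = 5.203, A_nv = 3.516, A_nt = 0.4688 in²; R_n = min(0.6F_uA_nv, 0.6F_yA_gv) + U_bs·F_u·A_nt = 180.5 kips → 135 kips.
Bolt shear governs: 122 kips.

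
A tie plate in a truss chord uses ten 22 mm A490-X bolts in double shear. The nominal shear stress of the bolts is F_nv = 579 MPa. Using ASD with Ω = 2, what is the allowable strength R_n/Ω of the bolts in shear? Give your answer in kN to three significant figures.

A_b = π × 22² / 4 = 380.1 mm².
R_n = F_nv · A_b · n · n_s = 579 × 380.1 × 10 × 2 / 1000 = 4402 kN.
Allowable strength R_n/Ω = 4402 / 2 = 2200 kN.

2200 kN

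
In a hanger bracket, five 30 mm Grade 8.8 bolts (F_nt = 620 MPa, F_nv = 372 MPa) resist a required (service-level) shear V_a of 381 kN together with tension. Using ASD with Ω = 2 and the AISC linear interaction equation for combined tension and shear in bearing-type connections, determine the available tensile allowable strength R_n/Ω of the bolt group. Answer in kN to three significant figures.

789 kN

A_b = π·30²/4 = 706.9 mm²; f_rv = 381 × 1000 / (5 × 706.9) = 107.8 MPa.
F'_nt = 1.3 F_nt − (Ω F_nt / F_nv) f_rv = 1.3·620 − (2·620/372)·107.8 = 446.7 MPa, capped at F_nt → F'_nt = 446.7 MPa.
R_n = F'_nt · A_b · n = 446.7 × 706.9 × 5 / 1000 = 1579 kN.
Allowable strength R_n/Ω = 1579 / 2 = 789 kN.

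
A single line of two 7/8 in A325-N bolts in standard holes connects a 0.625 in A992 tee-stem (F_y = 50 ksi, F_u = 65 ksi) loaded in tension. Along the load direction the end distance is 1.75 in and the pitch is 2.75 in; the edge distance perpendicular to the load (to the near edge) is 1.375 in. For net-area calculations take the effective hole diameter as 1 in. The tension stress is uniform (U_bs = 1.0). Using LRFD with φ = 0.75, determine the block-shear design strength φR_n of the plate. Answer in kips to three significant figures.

Shear plane L_v = 1.75 + 1·2.75 = 4.5 in; A_gv = 4.5 × 0.625 = 2.812 in².
A_nv = (4.5 − 1.5·1) × 0.625 = 1.875 in².
A_nt = (1.375 − 0.5·1) × 0.625 = 0.5469 in².
0.6 F_u A_nv = 73.12 kips; 0.6 F_y A_gv = 84.38 kips → shear rupture governs the shear term.
R_n = 73.12 + 1.0 × 65 × 0.5469 = 108.7 kips.
Design strength φR_n = 0.75 × 108.7 = 81.5 kips.

81.5 kips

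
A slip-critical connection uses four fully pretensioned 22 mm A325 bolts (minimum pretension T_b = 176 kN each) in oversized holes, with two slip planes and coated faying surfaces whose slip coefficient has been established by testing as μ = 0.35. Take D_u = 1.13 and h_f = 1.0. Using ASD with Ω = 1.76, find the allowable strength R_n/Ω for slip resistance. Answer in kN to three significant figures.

R_n = μ · D_u · h_f · T_b · n_s · n_b = 0.35 × 1.13 × 1.0 × 176 × 2 × 4 = 556.9 kN.
Allowable strength R_n/Ω = 556.9 / 1.76 = 316 kN.

316 kN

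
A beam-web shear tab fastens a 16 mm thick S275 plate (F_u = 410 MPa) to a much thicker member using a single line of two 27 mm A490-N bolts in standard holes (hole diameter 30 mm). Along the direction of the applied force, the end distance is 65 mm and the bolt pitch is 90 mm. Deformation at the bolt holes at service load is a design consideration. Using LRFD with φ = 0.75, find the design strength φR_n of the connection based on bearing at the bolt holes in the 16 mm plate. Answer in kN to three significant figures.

614 kN

Per bolt r_n = 1.2 l_c t F_u ≤ 2.4 d t F_u; upper limit = 2.4 × 27 × 16 × 410 / 1000 = 425.1 kN.
Edge bolt: l_c = 65 − 30/2 = 50 mm → 1.2 × 50 × 16 × 410 / 1000 = 393.6 → r_n = 393.6 kN.
Interior bolts: l_c = 90 − 30 = 60 mm → 1.2 × 60 × 16 × 410 / 1000 = 472.3 → r_n = 425.1 kN.
R_n = 1 × 393.6 + 1 × 425.1 = 818.7 kN.
Design strength φR_n = 0.75 × 818.7 = 614 kN.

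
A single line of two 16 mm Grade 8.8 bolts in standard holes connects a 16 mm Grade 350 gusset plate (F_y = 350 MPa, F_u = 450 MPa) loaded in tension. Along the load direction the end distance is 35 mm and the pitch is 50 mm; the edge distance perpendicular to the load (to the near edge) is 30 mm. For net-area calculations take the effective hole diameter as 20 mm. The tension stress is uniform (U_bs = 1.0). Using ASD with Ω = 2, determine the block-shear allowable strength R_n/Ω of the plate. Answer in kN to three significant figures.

191 kN

Shear plane L_v = 35 + 1·50 = 85 mm; A_gv = 85 × 16 = 1360 mm².
A_nv = (85 − 1.5·20) × 16 = 880 mm².
A_nt = (30 − 0.5·20) × 16 = 320 mm².
0.6 F_u A_nv = 237.6 kN; 0.6 F_y A_gv = 285.6 kN → shear rupture governs the shear term.
R_n = 237.6 + 1.0 × 450 × 320 / 1000 = 381.6 kN.
Allowable strength R_n/Ω = 381.6 / 2 = 191 kN.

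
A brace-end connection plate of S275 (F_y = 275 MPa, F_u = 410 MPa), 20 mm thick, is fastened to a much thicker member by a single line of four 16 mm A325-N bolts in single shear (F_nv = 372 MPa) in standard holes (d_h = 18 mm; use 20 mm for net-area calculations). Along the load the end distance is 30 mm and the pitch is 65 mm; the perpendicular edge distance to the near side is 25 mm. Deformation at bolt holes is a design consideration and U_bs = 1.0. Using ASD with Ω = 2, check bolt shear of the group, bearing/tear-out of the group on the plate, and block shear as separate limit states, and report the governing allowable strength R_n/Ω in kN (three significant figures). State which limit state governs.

150 kN (bolt shear governs)

Bolt shear: A_b = π·16²/4 = 201.1 mm²; R_n = 372 × 201.1 × 4 × 1 / 1000 = 299.2 kN → 299.2 / 2 = 150 kN.
Bearing: edge l_c = 21, r_n = 206.6 kN; interior l_c = 47, r_n = 314.9 kN; R_n = 206.6 + 3·314.9 = 1151 kN → 576 kN.
Block shear: A_gv = 4500, A_nv = 3100, A_nt = 300 mm²; R_n = min(0.6F_uA_nv, 0.6F_yA_gv) + U_bs·F_u·A_nt = 865.5 kN → 433 kN.
Bolt shear governs: 150 kN.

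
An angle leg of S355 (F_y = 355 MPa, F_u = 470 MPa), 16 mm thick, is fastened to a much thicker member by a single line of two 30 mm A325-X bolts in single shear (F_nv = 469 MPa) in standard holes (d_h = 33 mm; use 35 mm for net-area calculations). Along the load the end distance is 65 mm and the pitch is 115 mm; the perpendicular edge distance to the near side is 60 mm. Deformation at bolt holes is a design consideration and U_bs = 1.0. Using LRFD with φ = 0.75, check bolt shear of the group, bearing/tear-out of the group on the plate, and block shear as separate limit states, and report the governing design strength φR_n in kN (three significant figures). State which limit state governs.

497 kN (bolt shear governs)

Bolt shear: A_b = π·30²/4 = 706.9 mm²; R_n = 469 × 706.9 × 2 × 1 / 1000 = 663 kN → 0.75 × 663 = 497 kN.
Bearing: edge l_c = 48.5, r_n = 437.7 kN; interior l_c = 82, r_n = 541.4 kN; R_n = 437.7 + 1·541.4 = 979.1 kN → 734 kN.
Block shear: A_gv = 2880, A_nv = 2040, A_nt = 680 mm²; R_n = min(0.6F_uA_nv, 0.6F_yA_gv) + U_bs·F_u·A_nt = 894.9 kN → 671 kN.
Bolt shear governs: 497 kN.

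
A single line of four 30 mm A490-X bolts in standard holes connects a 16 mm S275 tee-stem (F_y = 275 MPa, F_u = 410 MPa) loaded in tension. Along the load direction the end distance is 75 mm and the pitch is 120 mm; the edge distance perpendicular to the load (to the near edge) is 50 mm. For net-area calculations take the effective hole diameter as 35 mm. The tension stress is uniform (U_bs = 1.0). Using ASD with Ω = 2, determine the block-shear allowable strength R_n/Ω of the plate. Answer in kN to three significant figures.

681 kN

Shear plane L_v = 75 + 3·120 = 435 mm; A_gv = 435 × 16 = 6960 mm².
A_nv = (435 − 3.5·35) × 16 = 5000 mm².
A_nt = (50 − 0.5·35) × 16 = 520 mm².
0.6 F_u A_nv = 1230 kN; 0.6 F_y A_gv = 1148 kN → shear yielding governs the shear term.
R_n = 1148 + 1.0 × 410 × 520 / 1000 = 1362 kN.
Allowable strength R_n/Ω = 1362 / 2 = 681 kN.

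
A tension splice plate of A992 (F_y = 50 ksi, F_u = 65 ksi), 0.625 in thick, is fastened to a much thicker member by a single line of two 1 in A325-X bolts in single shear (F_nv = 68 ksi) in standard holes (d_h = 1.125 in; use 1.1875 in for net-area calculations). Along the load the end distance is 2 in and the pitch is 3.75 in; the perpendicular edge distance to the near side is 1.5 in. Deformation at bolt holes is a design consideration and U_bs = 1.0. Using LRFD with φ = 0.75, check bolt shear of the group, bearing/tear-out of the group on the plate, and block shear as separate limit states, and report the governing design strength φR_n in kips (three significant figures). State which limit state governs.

Bolt shear: A_b = π·1²/4 = 0.7854 in²; R_n = 68 × 0.7854 × 2 × 1 = 106.8 kips → 0.75 × 106.8 = 80.1 kips.
Bearing: edge l_c = 1.438, r_n = 70.08 kips; interior l_c = 2.625, r_n = 97.5 kips; R_n = 70.08 + 1·97.5 = 167.6 kips → 126 kips.
Block shear: A_gv = 3.594, A_nv = 2.48, A_nt = 0.5664 in²; R_n = min(0.6F_uA_nv, 0.6F_yA_gv) + U_bs·F_u·A_nt = 133.6 kips → 100 kips.
Bolt shear governs: 80.1 kips.

80.1 kips (bolt shear governs)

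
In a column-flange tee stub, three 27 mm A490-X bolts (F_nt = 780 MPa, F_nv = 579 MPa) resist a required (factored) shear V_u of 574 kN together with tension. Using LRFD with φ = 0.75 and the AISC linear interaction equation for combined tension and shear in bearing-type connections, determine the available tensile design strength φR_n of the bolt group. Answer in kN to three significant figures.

533 kN

A_b = π·27²/4 = 572.6 mm²; f_rv = 574 × 1000 / (3 × 572.6) = 334.2 MPa.
F'_nt = 1.3 F_nt − (F_nt / φF_nv) f_rv = 1.3·780 − (780/(0.75·579))·334.2 = 413.8 MPa, capped at F_nt → F'_nt = 413.8 MPa.
R_n = F'_nt · A_b · n = 413.8 × 572.6 × 3 / 1000 = 710.7 kN.
Design strength φR_n = 0.75 × 710.7 = 533 kN.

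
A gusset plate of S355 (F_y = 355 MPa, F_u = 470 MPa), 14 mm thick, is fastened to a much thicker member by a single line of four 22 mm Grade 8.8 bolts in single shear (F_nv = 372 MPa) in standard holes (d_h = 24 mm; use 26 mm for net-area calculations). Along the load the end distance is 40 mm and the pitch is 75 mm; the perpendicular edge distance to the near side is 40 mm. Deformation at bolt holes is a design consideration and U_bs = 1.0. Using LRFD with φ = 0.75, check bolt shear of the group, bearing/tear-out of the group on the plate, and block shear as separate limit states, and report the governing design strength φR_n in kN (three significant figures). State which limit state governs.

424 kN (bolt shear governs)

Bolt shear: A_b = π·22²/4 = 380.1 mm²; R_n = 372 × 380.1 × 4 × 1 / 1000 = 565.6 kN → 0.75 × 565.6 = 424 kN.
Bearing: edge l_c = 28, r_n = 221.1 kN; interior l_c = 51, r_n = 347.4 kN; R_n = 221.1 + 3·347.4 = 1263 kN → 948 kN.
Block shear: A_gv = 3710, A_nv = 2436, A_nt = 378 mm²; R_n = min(0.6F_uA_nv, 0.6F_yA_gv) + U_bs·F_u·A_nt = 864.6 kN → 648 kN.
Bolt shear governs: 424 kN.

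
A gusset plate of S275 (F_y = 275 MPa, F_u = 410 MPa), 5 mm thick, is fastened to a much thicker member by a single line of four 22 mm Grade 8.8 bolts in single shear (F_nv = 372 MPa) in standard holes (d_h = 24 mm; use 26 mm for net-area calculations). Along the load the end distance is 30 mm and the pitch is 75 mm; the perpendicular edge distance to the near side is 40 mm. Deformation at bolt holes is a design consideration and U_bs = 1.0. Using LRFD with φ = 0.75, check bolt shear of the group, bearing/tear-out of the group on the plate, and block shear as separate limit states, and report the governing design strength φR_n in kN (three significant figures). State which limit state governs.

Bolt shear: A_b = π·22²/4 = 380.1 mm²; R_n = 372 × 380.1 × 4 × 1 / 1000 = 565.6 kN → 0.75 × 565.6 = 424 kN.
Bearing: edge l_c = 18, r_n = 44.28 kN; interior l_c = 51, r_n = 108.2 kN; R_n = 44.28 + 3·108.2 = 369 kN → 277 kN.
Block shear: A_gv = 1275, A_nv = 820, A_nt = 135 mm²; R_n = min(0.6F_uA_nv, 0.6F_yA_gv) + U_bs·F_u·A_nt = 257.1 kN → 193 kN.
Block shear governs: 193 kN.

193 kN (block shear governs)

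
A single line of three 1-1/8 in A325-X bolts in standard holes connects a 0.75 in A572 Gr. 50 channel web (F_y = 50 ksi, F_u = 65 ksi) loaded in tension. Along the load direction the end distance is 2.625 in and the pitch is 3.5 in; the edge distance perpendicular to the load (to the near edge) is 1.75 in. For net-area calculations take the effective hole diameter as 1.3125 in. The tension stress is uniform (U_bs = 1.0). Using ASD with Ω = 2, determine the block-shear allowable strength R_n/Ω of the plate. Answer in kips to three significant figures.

Shear plane L_v = 2.625 + 2·3.5 = 9.625 in; A_gv = 9.625 × 0.75 = 7.219 in².
A_nv = (9.625 − 2.5·1.3125) × 0.75 = 4.758 in².
A_nt = (1.75 − 0.5·1.3125) × 0.75 = 0.8203 in².
0.6 F_u A_nv = 185.6 kips; 0.6 F_y A_gv = 216.6 kips → shear rupture governs the shear term.
R_n = 185.6 + 1.0 × 65 × 0.8203 = 238.9 kips.
Allowable strength R_n/Ω = 238.9 / 2 = 119 kips.

119 kips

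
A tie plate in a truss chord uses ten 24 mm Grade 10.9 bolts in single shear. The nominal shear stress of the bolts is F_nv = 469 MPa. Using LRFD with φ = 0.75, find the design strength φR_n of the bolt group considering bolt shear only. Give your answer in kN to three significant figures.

1590 kN

A_b = π × 24² / 4 = 452.4 mm².
R_n = F_nv · A_b · n · n_s = 469 × 452.4 × 10 × 1 / 1000 = 2122 kN.
Design strength φR_n = 0.75 × 2122 = 1590 kN.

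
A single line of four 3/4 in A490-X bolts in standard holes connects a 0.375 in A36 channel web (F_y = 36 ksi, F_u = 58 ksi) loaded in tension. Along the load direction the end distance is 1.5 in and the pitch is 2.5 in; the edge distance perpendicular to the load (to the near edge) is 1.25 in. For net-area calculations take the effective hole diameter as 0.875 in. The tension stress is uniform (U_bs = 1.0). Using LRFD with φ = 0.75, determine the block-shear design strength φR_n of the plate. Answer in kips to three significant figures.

67.9 kips

Shear plane L_v = 1.5 + 3·2.5 = 9 in; A_gv = 9 × 0.375 = 3.375 in².
A_nv = (9 − 3.5·0.875) × 0.375 = 2.227 in².
A_nt = (1.25 − 0.5·0.875) × 0.375 = 0.3047 in².
0.6 F_u A_nv = 77.48 kips; 0.6 F_y A_gv = 72.9 kips → shear yielding governs the shear term.
R_n = 72.9 + 1.0 × 58 × 0.3047 = 90.57 kips.
Design strength φR_n = 0.75 × 90.57 = 67.9 kips.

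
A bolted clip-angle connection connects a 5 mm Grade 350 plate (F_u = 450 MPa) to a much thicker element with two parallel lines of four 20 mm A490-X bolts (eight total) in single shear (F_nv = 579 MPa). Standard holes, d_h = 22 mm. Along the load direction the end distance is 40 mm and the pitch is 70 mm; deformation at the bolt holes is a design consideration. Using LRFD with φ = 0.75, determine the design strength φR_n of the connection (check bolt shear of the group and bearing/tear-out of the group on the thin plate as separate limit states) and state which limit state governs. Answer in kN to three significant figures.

603 kN (bearing governs)

Bolt shear: A_b = π·20²/4 = 314.2 mm²; R_n = 579 × 314.2 × 8 × 1 / 1000 = 1455 kN → 0.75 × 1455 = 1090 kN.
Bearing (1.2 l_c t F_u ≤ 2.4 d t F_u): upper limit = 2.4·20·5·450 / 1000 = 108 kN.
  Edge l_c = 40 − 22/2 = 29 → r_n = 78.3 kN; interior l_c = 70 − 22 = 48 → r_n = 108 kN.
  R_n,bearing = 2·78.3 + 6·108 = 804.6 kN → 0.75 × 804.6 = 603 kN.
Bearing governs: 603 kN.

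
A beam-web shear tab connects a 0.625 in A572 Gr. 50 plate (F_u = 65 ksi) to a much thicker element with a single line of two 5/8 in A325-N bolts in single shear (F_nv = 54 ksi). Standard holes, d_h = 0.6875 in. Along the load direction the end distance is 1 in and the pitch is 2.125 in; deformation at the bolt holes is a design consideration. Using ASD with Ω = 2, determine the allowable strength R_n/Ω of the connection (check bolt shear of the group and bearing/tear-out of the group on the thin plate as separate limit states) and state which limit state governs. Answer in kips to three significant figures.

16.6 kips (bolt shear governs)

Bolt shear: A_b = π·0.625²/4 = 0.3068 in²; R_n = 54 × 0.3068 × 2 × 1 = 33.13 kips → 33.13 / 2 = 16.6 kips.
Bearing (1.2 l_c t F_u ≤ 2.4 d t F_u): upper limit = 2.4·0.625·0.625·65 = 60.94 kips.
  Edge l_c = 1 − 0.6875/2 = 0.6562 → r_n = 31.99 kips; interior l_c = 2.125 − 0.6875 = 1.438 → r_n = 60.94 kips.
  R_n,bearing = 1·31.99 + 1·60.94 = 92.93 kips → 92.93 / 2 = 46.5 kips.
Bolt shear governs: 16.6 kips.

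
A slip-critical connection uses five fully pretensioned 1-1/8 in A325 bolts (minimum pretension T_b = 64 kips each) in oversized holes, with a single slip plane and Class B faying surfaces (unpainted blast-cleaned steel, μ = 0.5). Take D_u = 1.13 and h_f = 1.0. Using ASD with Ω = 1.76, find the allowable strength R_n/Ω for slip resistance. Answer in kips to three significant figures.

103 kips

R_n = μ · D_u · h_f · T_b · n_s · n_b = 0.5 × 1.13 × 1.0 × 64 × 1 × 5 = 180.8 kips.
Allowable strength R_n/Ω = 180.8 / 1.76 = 103 kips.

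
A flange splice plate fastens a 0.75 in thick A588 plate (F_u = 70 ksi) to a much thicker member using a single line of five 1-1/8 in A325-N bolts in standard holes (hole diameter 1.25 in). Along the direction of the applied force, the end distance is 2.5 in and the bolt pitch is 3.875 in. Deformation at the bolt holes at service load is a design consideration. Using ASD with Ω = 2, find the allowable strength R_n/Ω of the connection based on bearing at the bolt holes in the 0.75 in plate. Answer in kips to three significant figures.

343 kips

Per bolt r_n = 1.2 l_c t F_u ≤ 2.4 d t F_u; upper limit = 2.4 × 1.125 × 0.75 × 70 = 141.8 kips.
Edge bolt: l_c = 2.5 − 1.25/2 = 1.875 in → 1.2 × 1.875 × 0.75 × 70 = 118.1 → r_n = 118.1 kips.
Interior bolts: l_c = 3.875 − 1.25 = 2.625 in → 1.2 × 2.625 × 0.75 × 70 = 165.4 → r_n = 141.8 kips.
R_n = 1 × 118.1 + 4 × 141.8 = 685.1 kips.
Allowable strength R_n/Ω = 685.1 / 2 = 343 kips.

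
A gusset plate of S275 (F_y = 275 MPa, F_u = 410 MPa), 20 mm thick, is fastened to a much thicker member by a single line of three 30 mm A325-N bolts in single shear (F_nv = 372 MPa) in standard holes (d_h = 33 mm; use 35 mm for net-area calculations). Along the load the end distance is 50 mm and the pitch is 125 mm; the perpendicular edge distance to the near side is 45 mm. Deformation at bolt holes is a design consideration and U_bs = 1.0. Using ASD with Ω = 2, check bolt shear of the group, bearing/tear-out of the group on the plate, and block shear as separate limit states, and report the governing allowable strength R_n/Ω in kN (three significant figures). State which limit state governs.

Bolt shear: A_b = π·30²/4 = 706.9 mm²; R_n = 372 × 706.9 × 3 × 1 / 1000 = 788.9 kN → 788.9 / 2 = 394 kN.
Bearing: edge l_c = 33.5, r_n = 329.6 kN; interior l_c = 92, r_n = 590.4 kN; R_n = 329.6 + 2·590.4 = 1510 kN → 755 kN.
Block shear: A_gv = 6000, A_nv = 4250, A_nt = 550 mm²; R_n = min(0.6F_uA_nv, 0.6F_yA_gv) + U_bs·F_u·A_nt = 1216 kN → 608 kN.
Bolt shear governs: 394 kN.

394 kN (bolt shear governs)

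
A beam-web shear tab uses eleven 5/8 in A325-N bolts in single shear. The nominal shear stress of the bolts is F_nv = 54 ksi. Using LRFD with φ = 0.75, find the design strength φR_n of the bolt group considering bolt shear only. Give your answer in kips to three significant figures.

A_b = π × 0.625² / 4 = 0.3068 in².
R_n = F_nv · A_b · n · n_s = 54 × 0.3068 × 11 × 1 = 182.2 kips.
Design strength φR_n = 0.75 × 182.2 = 137 kips.

137 kips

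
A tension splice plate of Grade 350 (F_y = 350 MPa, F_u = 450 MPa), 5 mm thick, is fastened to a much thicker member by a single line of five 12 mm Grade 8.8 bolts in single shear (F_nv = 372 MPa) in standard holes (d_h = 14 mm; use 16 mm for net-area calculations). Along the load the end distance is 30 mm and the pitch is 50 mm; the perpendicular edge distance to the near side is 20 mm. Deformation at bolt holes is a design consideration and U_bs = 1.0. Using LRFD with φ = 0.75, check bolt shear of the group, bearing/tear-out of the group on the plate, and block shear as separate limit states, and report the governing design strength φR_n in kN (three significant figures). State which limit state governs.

158 kN (bolt shear governs)

Bolt shear: A_b = π·12²/4 = 113.1 mm²; R_n = 372 × 113.1 × 5 × 1 / 1000 = 210.4 kN → 0.75 × 210.4 = 158 kN.
Bearing: edge l_c = 23, r_n = 62.1 kN; interior l_c = 36, r_n = 64.8 kN; R_n = 62.1 + 4·64.8 = 321.3 kN → 241 kN.
Block shear: A_gv = 1150, A_nv = 790, A_nt = 60 mm²; R_n = min(0.6F_uA_nv, 0.6F_yA_gv) + U_bs·F_u·A_nt = 240.3 kN → 180 kN.
Bolt shear governs: 158 kN.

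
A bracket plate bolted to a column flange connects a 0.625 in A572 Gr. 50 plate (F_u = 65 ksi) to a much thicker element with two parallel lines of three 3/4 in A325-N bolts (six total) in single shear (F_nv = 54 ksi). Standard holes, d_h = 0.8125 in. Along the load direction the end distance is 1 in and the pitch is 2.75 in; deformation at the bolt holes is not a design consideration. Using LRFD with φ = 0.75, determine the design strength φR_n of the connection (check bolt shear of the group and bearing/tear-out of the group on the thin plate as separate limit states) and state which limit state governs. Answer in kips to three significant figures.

107 kips (bolt shear governs)

Bolt shear: A_b = π·0.75²/4 = 0.4418 in²; R_n = 54 × 0.4418 × 6 × 1 = 143.1 kips → 0.75 × 143.1 = 107 kips.
Bearing (1.5 l_c t F_u ≤ 3.0 d t F_u): upper limit = 3.0·0.75·0.625·65 = 91.41 kips.
  Edge l_c = 1 − 0.8125/2 = 0.5938 → r_n = 36.18 kips; interior l_c = 2.75 − 0.8125 = 1.938 → r_n = 91.41 kips.
  R_n,bearing = 2·36.18 + 4·91.41 = 438 kips → 0.75 × 438 = 328 kips.
Bolt shear governs: 107 kips.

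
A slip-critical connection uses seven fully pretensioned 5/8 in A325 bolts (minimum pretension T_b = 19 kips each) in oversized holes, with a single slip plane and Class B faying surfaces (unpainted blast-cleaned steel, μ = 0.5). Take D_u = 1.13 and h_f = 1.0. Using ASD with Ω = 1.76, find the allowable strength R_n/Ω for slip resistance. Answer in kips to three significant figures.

42.7 kips

R_n = μ · D_u · h_f · T_b · n_s · n_b = 0.5 × 1.13 × 1.0 × 19 × 1 × 7 = 75.14 kips.
Allowable strength R_n/Ω = 75.14 / 1.76 = 42.7 kips.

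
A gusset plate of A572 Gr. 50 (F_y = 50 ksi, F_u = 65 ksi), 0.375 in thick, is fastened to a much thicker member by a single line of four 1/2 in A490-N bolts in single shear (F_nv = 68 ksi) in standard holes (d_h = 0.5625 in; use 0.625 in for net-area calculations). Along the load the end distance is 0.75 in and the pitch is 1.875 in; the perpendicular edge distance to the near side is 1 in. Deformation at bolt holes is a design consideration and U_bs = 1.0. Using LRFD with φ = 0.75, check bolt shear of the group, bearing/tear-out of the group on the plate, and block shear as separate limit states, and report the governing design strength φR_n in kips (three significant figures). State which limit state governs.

40.1 kips (bolt shear governs)

Bolt shear: A_b = π·0.5²/4 = 0.1963 in²; R_n = 68 × 0.1963 × 4 × 1 = 53.41 kips → 0.75 × 53.41 = 40.1 kips.
Bearing: edge l_c = 0.4688, r_n = 13.71 kips; interior l_c = 1.312, r_n = 29.25 kips; R_n = 13.71 + 3·29.25 = 101.5 kips → 76.1 kips.
Block shear: A_gv = 2.391, A_nv = 1.57, A_nt = 0.2578 in²; R_n = min(0.6F_uA_nv, 0.6F_yA_gv) + U_bs·F_u·A_nt = 78 kips → 58.5 kips.
Bolt shear governs: 40.1 kips.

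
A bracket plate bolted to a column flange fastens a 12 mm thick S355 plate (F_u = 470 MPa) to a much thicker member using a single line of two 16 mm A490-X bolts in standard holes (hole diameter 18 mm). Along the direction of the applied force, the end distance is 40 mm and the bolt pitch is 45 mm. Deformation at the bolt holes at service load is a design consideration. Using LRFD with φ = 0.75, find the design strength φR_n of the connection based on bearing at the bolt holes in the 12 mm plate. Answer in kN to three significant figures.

Per bolt r_n = 1.2 l_c t F_u ≤ 2.4 d t F_u; upper limit = 2.4 × 16 × 12 × 470 / 1000 = 216.6 kN.
Edge bolt: l_c = 40 − 18/2 = 31 mm → 1.2 × 31 × 12 × 470 / 1000 = 209.8 → r_n = 209.8 kN.
Interior bolts: l_c = 45 − 18 = 27 mm → 1.2 × 27 × 12 × 470 / 1000 = 182.7 → r_n = 182.7 kN.
R_n = 1 × 209.8 + 1 × 182.7 = 392.5 kN.
Design strength φR_n = 0.75 × 392.5 = 294 kN.

294 kN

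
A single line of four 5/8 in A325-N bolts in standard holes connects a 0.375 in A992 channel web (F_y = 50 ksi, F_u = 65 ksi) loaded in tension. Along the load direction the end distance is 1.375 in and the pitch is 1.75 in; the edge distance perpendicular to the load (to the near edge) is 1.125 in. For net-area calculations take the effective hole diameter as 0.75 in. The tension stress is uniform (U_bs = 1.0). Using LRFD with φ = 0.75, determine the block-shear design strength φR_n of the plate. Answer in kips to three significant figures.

Shear plane L_v = 1.375 + 3·1.75 = 6.625 in; A_gv = 6.625 × 0.375 = 2.484 in².
A_nv = (6.625 − 3.5·0.75) × 0.375 = 1.5 in².
A_nt = (1.125 − 0.5·0.75) × 0.375 = 0.2812 in².
0.6 F_u A_nv = 58.5 kips; 0.6 F_y A_gv = 74.53 kips → shear rupture governs the shear term.
R_n = 58.5 + 1.0 × 65 × 0.2812 = 76.78 kips.
Design strength φR_n = 0.75 × 76.78 = 57.6 kips.

57.6 kips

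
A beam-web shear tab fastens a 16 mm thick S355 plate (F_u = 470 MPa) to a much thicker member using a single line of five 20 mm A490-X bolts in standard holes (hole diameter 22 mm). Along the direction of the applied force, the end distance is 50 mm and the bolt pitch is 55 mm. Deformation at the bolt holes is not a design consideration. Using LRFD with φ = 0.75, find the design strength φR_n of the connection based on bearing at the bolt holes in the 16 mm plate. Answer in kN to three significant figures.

1450 kN

Per bolt r_n = 1.5 l_c t F_u ≤ 3.0 d t F_u; upper limit = 3.0 × 20 × 16 × 470 / 1000 = 451.2 kN.
Edge bolt: l_c = 50 − 22/2 = 39 mm → 1.5 × 39 × 16 × 470 / 1000 = 439.9 → r_n = 439.9 kN.
Interior bolts: l_c = 55 − 22 = 33 mm → 1.5 × 33 × 16 × 470 / 1000 = 372.2 → r_n = 372.2 kN.
R_n = 1 × 439.9 + 4 × 372.2 = 1929 kN.
Design strength φR_n = 0.75 × 1929 = 1450 kN.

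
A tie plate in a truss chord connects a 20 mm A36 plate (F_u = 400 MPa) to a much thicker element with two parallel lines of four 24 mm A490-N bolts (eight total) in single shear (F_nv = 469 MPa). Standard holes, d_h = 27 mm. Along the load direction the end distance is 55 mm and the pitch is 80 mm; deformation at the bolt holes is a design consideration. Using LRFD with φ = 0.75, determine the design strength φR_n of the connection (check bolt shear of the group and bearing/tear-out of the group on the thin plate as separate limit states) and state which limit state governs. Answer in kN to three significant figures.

1270 kN (bolt shear governs)

Bolt shear: A_b = π·24²/4 = 452.4 mm²; R_n = 469 × 452.4 × 8 × 1 / 1000 = 1697 kN → 0.75 × 1697 = 1270 kN.
Bearing (1.2 l_c t F_u ≤ 2.4 d t F_u): upper limit = 2.4·24·20·400 / 1000 = 460.8 kN.
  Edge l_c = 55 − 27/2 = 41.5 → r_n = 398.4 kN; interior l_c = 80 − 27 = 53 → r_n = 460.8 kN.
  R_n,bearing = 2·398.4 + 6·460.8 = 3562 kN → 0.75 × 3562 = 2670 kN.
Bolt shear governs: 1270 kN.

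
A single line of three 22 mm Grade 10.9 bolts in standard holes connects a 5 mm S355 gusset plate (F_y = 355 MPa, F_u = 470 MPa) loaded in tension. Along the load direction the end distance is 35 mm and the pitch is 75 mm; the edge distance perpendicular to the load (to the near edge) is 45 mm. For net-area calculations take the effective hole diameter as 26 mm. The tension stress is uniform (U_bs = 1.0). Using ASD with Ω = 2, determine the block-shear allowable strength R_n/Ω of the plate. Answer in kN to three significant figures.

Shear plane L_v = 35 + 2·75 = 185 mm; A_gv = 185 × 5 = 925 mm².
A_nv = (185 − 2.5·26) × 5 = 600 mm².
A_nt = (45 − 0.5·26) × 5 = 160 mm².
0.6 F_u A_nv = 169.2 kN; 0.6 F_y A_gv = 197 kN → shear rupture governs the shear term.
R_n = 169.2 + 1.0 × 470 × 160 / 1000 = 244.4 kN.
Allowable strength R_n/Ω = 244.4 / 2 = 122 kN.

122 kN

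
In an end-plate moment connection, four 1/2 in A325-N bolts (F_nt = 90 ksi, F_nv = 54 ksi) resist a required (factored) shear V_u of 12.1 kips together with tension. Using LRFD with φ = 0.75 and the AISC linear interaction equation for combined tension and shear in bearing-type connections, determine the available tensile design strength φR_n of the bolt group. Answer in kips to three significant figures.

48.8 kips

A_b = π·0.5²/4 = 0.1963 in²; f_rv = 12.1 / (4 × 0.1963) = 15.41 ksi.
F'_nt = 1.3 F_nt − (F_nt / φF_nv) f_rv = 1.3·90 − (90/(0.75·54))·15.41 = 82.76 ksi, capped at F_nt → F'_nt = 82.76 ksi.
R_n = F'_nt · A_b · n = 82.76 × 0.1963 × 4 = 65 kips.
Design strength φR_n = 0.75 × 65 = 48.8 kips.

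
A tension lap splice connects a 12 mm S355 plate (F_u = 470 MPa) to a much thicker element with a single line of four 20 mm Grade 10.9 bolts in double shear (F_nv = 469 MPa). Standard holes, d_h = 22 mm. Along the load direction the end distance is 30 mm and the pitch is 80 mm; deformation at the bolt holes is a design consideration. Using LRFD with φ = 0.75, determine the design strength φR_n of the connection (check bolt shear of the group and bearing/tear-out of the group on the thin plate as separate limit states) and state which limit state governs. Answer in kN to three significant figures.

706 kN (bearing governs)

Bolt shear: A_b = π·20²/4 = 314.2 mm²; R_n = 469 × 314.2 × 4 × 2 / 1000 = 1179 kN → 0.75 × 1179 = 884 kN.
Bearing (1.2 l_c t F_u ≤ 2.4 d t F_u): upper limit = 2.4·20·12·470 / 1000 = 270.7 kN.
  Edge l_c = 30 − 22/2 = 19 → r_n = 128.6 kN; interior l_c = 80 − 22 = 58 → r_n = 270.7 kN.
  R_n,bearing = 1·128.6 + 3·270.7 = 940.8 kN → 0.75 × 940.8 = 706 kN.
Bearing governs: 706 kN.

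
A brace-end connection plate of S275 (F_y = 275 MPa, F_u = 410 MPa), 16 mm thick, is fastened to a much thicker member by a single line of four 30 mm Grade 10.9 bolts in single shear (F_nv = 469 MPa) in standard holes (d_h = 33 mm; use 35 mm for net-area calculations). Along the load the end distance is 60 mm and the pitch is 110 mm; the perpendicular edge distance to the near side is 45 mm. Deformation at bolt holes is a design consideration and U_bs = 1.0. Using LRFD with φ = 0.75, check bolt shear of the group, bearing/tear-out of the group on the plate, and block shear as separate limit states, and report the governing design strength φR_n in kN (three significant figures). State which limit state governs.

908 kN (block shear governs)

Bolt shear: A_b = π·30²/4 = 706.9 mm²; R_n = 469 × 706.9 × 4 × 1 / 1000 = 1326 kN → 0.75 × 1326 = 995 kN.
Bearing: edge l_c = 43.5, r_n = 342.4 kN; interior l_c = 77, r_n = 472.3 kN; R_n = 342.4 + 3·472.3 = 1759 kN → 1320 kN.
Block shear: A_gv = 6240, A_nv = 4280, A_nt = 440 mm²; R_n = min(0.6F_uA_nv, 0.6F_yA_gv) + U_bs·F_u·A_nt = 1210 kN → 908 kN.
Block shear governs: 908 kN.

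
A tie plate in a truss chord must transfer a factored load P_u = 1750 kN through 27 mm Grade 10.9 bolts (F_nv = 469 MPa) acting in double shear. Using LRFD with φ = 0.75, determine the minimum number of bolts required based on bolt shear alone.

A_b = π·27²/4 = 572.6 mm².
Per-bolt design strength φR_n = 0.75 × 469 × 572.6 × 2 / 1000 = 402.8 kN.
n ≥ 1750 / 402.8 = 4.345 → use 5 bolts.

5 bolts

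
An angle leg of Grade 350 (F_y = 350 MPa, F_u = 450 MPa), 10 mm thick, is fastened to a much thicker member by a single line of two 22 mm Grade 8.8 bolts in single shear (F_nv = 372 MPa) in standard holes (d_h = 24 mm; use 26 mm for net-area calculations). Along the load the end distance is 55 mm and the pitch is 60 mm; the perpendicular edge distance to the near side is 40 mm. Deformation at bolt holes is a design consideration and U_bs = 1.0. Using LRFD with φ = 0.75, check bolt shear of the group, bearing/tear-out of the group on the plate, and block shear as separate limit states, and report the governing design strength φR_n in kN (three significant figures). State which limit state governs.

Bolt shear: A_b = π·22²/4 = 380.1 mm²; R_n = 372 × 380.1 × 2 × 1 / 1000 = 282.8 kN → 0.75 × 282.8 = 212 kN.
Bearing: edge l_c = 43, r_n = 232.2 kN; interior l_c = 36, r_n = 194.4 kN; R_n = 232.2 + 1·194.4 = 426.6 kN → 320 kN.
Block shear: A_gv = 1150, A_nv = 760, A_nt = 270 mm²; R_n = min(0.6F_uA_nv, 0.6F_yA_gv) + U_bs·F_u·A_nt = 326.7 kN → 245 kN.
Bolt shear governs: 212 kN.

212 kN (bolt shear governs)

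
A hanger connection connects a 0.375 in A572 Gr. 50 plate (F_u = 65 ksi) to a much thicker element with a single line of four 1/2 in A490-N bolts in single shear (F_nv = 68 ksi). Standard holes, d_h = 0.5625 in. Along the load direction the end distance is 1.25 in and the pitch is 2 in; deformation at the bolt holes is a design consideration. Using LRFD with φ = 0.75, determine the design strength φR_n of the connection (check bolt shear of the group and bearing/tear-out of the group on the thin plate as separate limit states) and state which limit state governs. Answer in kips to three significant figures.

Bolt shear: A_b = π·0.5²/4 = 0.1963 in²; R_n = 68 × 0.1963 × 4 × 1 = 53.41 kips → 0.75 × 53.41 = 40.1 kips.
Bearing (1.2 l_c t F_u ≤ 2.4 d t F_u): upper limit = 2.4·0.5·0.375·65 = 29.25 kips.
  Edge l_c = 1.25 − 0.5625/2 = 0.9688 → r_n = 28.34 kips; interior l_c = 2 − 0.5625 = 1.438 → r_n = 29.25 kips.
  R_n,bearing = 1·28.34 + 3·29.25 = 116.1 kips → 0.75 × 116.1 = 87.1 kips.
Bolt shear governs: 40.1 kips.

40.1 kips (bolt shear governs)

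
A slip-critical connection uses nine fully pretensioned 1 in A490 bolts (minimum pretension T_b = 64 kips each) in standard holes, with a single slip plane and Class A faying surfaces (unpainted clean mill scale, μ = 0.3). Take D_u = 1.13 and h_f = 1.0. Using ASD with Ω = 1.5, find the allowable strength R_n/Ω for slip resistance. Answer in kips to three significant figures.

130 kips

R_n = μ · D_u · h_f · T_b · n_s · n_b = 0.3 × 1.13 × 1.0 × 64 × 1 × 9 = 195.3 kips.
Allowable strength R_n/Ω = 195.3 / 1.5 = 130 kips.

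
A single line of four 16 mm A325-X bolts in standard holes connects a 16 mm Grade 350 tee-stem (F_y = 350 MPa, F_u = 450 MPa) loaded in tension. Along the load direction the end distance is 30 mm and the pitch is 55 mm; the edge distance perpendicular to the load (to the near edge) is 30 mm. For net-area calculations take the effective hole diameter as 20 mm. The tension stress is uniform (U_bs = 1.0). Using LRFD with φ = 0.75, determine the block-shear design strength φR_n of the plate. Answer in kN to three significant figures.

513 kN

Shear plane L_v = 30 + 3·55 = 195 mm; A_gv = 195 × 16 = 3120 mm².
A_nv = (195 − 3.5·20) × 16 = 2000 mm².
A_nt = (30 − 0.5·20) × 16 = 320 mm².
0.6 F_u A_nv = 540 kN; 0.6 F_y A_gv = 655.2 kN → shear rupture governs the shear term.
R_n = 540 + 1.0 × 450 × 320 / 1000 = 684 kN.
Design strength φR_n = 0.75 × 684 = 513 kN.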